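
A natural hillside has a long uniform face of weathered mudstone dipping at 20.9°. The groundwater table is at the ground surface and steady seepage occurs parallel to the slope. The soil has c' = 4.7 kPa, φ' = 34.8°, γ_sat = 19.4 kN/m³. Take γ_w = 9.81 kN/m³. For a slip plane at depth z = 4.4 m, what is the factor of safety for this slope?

With seepage parallel to the slope and the water table at the surface, the effective normal stress on the slip plane uses the buoyant unit weight γ' = γ_sat − γ_w while the driving shear stress uses γ_sat:
FS = [c' + γ' z cos²β tanφ'] / [γ_sat z sinβ cosβ]
γ' = 19.4 − 9.81 = 9.59 kN/m³
Numerator = 4.7 + 9.59·4.4·cos²20.9°·tan34.8° = 4.7 + 9.59·4.4·0.8727·0.6950 = 30.295 kPa
Denominator = 19.4·4.4·sin20.9°·cos20.9° = 19.4·4.4·0.3567·0.9342 = 28.448 kPa
FS = 30.295 / 28.448 = 1.065

FS = 1.06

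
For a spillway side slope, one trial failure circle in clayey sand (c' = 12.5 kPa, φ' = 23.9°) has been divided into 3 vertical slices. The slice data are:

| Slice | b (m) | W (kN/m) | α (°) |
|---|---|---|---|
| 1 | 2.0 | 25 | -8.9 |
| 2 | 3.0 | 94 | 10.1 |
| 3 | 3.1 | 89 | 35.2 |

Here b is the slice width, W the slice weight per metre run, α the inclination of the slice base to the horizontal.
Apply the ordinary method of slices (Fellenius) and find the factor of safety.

FS = 3.05

Ordinary method of slices: FS = Σ[c'·Δl_i + (W_i cosα_i)·tanφ'] / Σ W_i sinα_i, with Δl_i = b_i / cosα_i.
Slice 1: Δl = 2.0/cos(-8.9°) = 2.024 m; N'_1 = 25·cos(-8.9°) = 24.7; c'Δl = 25.30; W sinα = -3.9
Slice 2: Δl = 3.0/cos10.1° = 3.047 m; N'_2 = 94·cos10.1° = 92.5; c'Δl = 38.09; W sinα = 16.5
Slice 3: Δl = 3.1/cos35.2° = 3.794 m; N'_3 = 89·cos35.2° = 72.7; c'Δl = 47.42; W sinα = 51.3
Σc'Δl = 110.8 kN/m; ΣN' = 190.0 kN/m; ΣW sinα = 63.9 kN/m
Resisting = 110.8 + 190.0·tan23.9° = 110.8 + 84.2 = 195.0 kN/m
FS = 195.0 / 63.9 = 3.051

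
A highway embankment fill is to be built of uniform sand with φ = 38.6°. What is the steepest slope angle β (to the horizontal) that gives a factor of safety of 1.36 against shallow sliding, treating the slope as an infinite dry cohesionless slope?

For an infinite dry cohesionless slope FS = tanφ/tanβ, so tanβ = tanφ / FS.
tanβ = tan38.6° / 1.36 = 0.7983 / 1.36 = 0.5870
β = arctan(0.5870) = 30.41°

β = 30.4°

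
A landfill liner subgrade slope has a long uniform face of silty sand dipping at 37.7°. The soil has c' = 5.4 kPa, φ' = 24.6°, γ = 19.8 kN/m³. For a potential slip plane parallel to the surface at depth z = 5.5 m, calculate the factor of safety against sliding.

For an infinite slope with a slip plane parallel to the surface (no pore pressure): FS = [c' + γz cos²β tanφ'] / [γz sinβ cosβ].
γz = 19.8·5.5 = 108.90 kN/m²
Numerator = 5.4 + 108.90·cos²37.7°·tan24.6° = 5.4 + 108.90·0.6260·0.4578 = 36.613 kPa
Denominator = 108.90·sin37.7°·cos37.7° = 108.90·0.6115·0.7912 = 52.692 kPa
FS = 36.613 / 52.692 = 0.695

FS = 0.69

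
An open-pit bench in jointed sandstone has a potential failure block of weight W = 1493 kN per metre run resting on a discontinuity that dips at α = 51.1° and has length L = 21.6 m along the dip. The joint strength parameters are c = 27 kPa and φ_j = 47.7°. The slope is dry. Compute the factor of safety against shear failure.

FS = 1.39

Resolving the block weight along and normal to the plane and applying the Mohr–Coulomb strength on the joint:
N' = W cosα = 1493·cos51.1° = 937.5 kN/m
Driving force T = W sinα = 1493·sin51.1° = 1161.9 kN/m
Resisting force R = c·L + N'·tanφ_j = 27·21.6 + 937.5·tan47.7° = 583.2 + 1030.4 = 1613.6 kN/m
FS = R / T = 1613.6 / 1161.9 = 1.389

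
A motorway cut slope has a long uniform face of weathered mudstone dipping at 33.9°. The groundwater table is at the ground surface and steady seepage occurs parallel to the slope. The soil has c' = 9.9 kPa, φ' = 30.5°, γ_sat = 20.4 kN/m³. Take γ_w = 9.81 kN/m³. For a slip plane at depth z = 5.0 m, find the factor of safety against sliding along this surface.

With seepage parallel to the slope and the water table at the surface, the effective normal stress on the slip plane uses the buoyant unit weight γ' = γ_sat − γ_w while the driving shear stress uses γ_sat:
FS = [c' + γ' z cos²β tanφ'] / [γ_sat z sinβ cosβ]
γ' = 20.4 − 9.81 = 10.59 kN/m³
Numerator = 9.9 + 10.59·5.0·cos²33.9°·tan30.5° = 9.9 + 10.59·5.0·0.6889·0.5890 = 31.387 kPa
Denominator = 20.4·5.0·sin33.9°·cos33.9° = 20.4·5.0·0.5577·0.8300 = 47.219 kPa
FS = 31.387 / 47.219 = 0.665

FS = 0.66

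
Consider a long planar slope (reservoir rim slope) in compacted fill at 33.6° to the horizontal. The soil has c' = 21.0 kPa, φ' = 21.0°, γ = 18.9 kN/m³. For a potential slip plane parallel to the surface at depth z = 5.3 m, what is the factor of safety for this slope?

For an infinite slope with a slip plane parallel to the surface (no pore pressure): FS = [c' + γz cos²β tanφ'] / [γz sinβ cosβ].
γz = 18.9·5.3 = 100.17 kN/m²
Numerator = 21.0 + 100.17·cos²33.6°·tan21.0° = 21.0 + 100.17·0.6938·0.3839 = 47.676 kPa
Denominator = 100.17·sin33.6°·cos33.6° = 100.17·0.5534·0.8329 = 46.172 kPa
FS = 47.676 / 46.172 = 1.033

FS = 1.03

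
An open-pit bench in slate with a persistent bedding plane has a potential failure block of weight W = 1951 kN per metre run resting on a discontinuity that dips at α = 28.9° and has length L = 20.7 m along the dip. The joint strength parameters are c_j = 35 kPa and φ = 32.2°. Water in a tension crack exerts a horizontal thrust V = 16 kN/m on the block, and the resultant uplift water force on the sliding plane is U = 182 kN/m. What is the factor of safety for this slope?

FS = 1.76

Resolving the block weight along and normal to the plane and applying the Mohr–Coulomb strength on the joint:
N' = W cosα − U − V sinα = 1951·cos28.9° − 182 − 16·sin28.9° = 1518.3 kN/m
Driving force T = W sinα + V cosα = 1951·sin28.9° + 16·cos28.9° = 956.9 kN/m
Resisting force R = c_j·L + N'·tanφ = 35·20.7 + 1518.3·tan32.2° = 724.5 + 956.1 = 1680.6 kN/m
FS = R / T = 1680.6 / 956.9 = 1.756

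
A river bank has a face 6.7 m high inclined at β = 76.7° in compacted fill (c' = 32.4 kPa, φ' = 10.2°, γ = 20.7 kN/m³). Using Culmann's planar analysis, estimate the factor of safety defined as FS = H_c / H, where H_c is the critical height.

H_c = (4c'/γ) · sinβ cosφ' / [1 − cos(β − φ')]
    = (4·32.4/20.7) · sin76.7°·cos10.2° / [1 − cos66.5°]
    = 6.261 · 0.9578 / 0.6013 = 9.97 m
FS = H_c / H = 9.97 / 6.7 = 1.489

FS = 1.49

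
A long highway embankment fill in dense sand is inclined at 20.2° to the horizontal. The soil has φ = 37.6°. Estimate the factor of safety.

FS = 2.09

For a dry cohesionless infinite slope the factor of safety is FS = tanφ / tanβ.
FS = tan37.6° / tan20.2° = 0.7701 / 0.3679 = 2.093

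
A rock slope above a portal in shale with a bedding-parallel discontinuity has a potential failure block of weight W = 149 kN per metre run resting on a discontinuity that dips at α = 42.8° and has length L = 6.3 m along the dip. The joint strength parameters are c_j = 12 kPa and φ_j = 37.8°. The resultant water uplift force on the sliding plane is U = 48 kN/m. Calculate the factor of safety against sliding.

Resolving the block weight along and normal to the plane and applying the Mohr–Coulomb strength on the joint:
N' = W cosα − U = 149·cos42.8° − 48 = 61.3 kN/m
Driving force T = W sinα = 149·sin42.8° = 101.2 kN/m
Resisting force R = c_j·L + N'·tanφ_j = 12·6.3 + 61.3·tan37.8° = 75.6 + 47.6 = 123.2 kN/m
FS = R / T = 123.2 / 101.2 = 1.217

FS = 1.22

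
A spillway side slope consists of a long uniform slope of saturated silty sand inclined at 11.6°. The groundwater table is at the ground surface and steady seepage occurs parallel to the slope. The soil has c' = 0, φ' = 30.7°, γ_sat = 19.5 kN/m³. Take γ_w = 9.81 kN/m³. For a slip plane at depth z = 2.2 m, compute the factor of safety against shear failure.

With seepage parallel to the slope and the water table at the surface, the effective normal stress on the slip plane uses the buoyant unit weight γ' = γ_sat − γ_w while the driving shear stress uses γ_sat:
FS = [c' + γ' z cos²β tanφ'] / [γ_sat z sinβ cosβ]
(For c' = 0 this reduces to FS = (γ'/γ_sat)·tanφ'/tanβ.)
γ' = 19.5 − 9.81 = 9.69 kN/m³
Numerator = 0.0 + 9.69·2.2·cos²11.6°·tan30.7° = 0.0 + 9.69·2.2·0.9596·0.5938 = 12.146 kPa
Denominator = 19.5·2.2·sin11.6°·cos11.6° = 19.5·2.2·0.2011·0.9796 = 8.450 kPa
FS = 12.146 / 8.450 = 1.437

FS = 1.44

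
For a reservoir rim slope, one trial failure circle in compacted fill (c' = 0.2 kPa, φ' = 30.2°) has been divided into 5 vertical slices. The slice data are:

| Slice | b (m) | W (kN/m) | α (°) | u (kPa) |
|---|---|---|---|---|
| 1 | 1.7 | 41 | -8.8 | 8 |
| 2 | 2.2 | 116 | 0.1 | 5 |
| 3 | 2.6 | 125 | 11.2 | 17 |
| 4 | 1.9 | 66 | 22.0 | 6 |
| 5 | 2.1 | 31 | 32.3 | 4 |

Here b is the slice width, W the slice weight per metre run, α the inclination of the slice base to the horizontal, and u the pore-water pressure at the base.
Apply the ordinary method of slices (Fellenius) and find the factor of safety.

Ordinary method of slices: FS = Σ[c'·Δl_i + (W_i cosα_i − u_i·Δl_i)·tanφ'] / Σ W_i sinα_i, with Δl_i = b_i / cosα_i.
Slice 1: Δl = 1.7/cos(-8.8°) = 1.720 m; N'_1 = 41·cos(-8.8°) − 8·1.720 = 26.8; c'Δl = 0.34; W sinα = -6.3
Slice 2: Δl = 2.2/cos0.1° = 2.200 m; N'_2 = 116·cos0.1° − 5·2.200 = 105.0; c'Δl = 0.44; W sinα = 0.2
Slice 3: Δl = 2.6/cos11.2° = 2.650 m; N'_3 = 125·cos11.2° − 17·2.650 = 77.6; c'Δl = 0.53; W sinα = 24.3
Slice 4: Δl = 1.9/cos22.0° = 2.049 m; N'_4 = 66·cos22.0° − 6·2.049 = 48.9; c'Δl = 0.41; W sinα = 24.7
Slice 5: Δl = 2.1/cos32.3° = 2.484 m; N'_5 = 31·cos32.3° − 4·2.484 = 16.3; c'Δl = 0.50; W sinα = 16.6
Σc'Δl = 2.2 kN/m; ΣN' = 274.5 kN/m; ΣW sinα = 59.5 kN/m
Resisting = 2.2 + 274.5·tan30.2° = 2.2 + 159.8 = 162.0 kN/m
FS = 162.0 / 59.5 = 2.722

FS = 2.72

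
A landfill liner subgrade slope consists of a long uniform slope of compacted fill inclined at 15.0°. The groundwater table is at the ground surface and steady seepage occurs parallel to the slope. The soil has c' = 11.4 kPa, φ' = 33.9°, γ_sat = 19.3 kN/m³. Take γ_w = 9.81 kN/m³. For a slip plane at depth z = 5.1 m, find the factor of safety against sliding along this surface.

With seepage parallel to the slope and the water table at the surface, the effective normal stress on the slip plane uses the buoyant unit weight γ' = γ_sat − γ_w while the driving shear stress uses γ_sat:
FS = [c' + γ' z cos²β tanφ'] / [γ_sat z sinβ cosβ]
γ' = 19.3 − 9.81 = 9.49 kN/m³
Numerator = 11.4 + 9.49·5.1·cos²15.0°·tan33.9° = 11.4 + 9.49·5.1·0.9330·0.6720 = 41.744 kPa
Denominator = 19.3·5.1·sin15.0°·cos15.0° = 19.3·5.1·0.2588·0.9659 = 24.607 kPa
FS = 41.744 / 24.607 = 1.696

FS = 1.70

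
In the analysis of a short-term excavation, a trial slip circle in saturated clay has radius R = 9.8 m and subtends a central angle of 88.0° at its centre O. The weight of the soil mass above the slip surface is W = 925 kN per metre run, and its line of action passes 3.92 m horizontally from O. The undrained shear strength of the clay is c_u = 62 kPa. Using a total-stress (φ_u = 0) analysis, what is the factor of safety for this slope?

FS = 2.52

Taking moments about the centre O, the resisting moment is provided by the undrained shear strength acting along the arc:
Arc length L_a = R·θ = 9.8·(88.0°·π/180) = 9.8·1.5359 = 15.05 m
M_R = c_u·L_a·R = 62·15.05·9.8 = 9145.4 kN·m/m
M_D = W·d = 925·3.92 = 3626.0 kN·m/m
FS = M_R / M_D = 9145.4 / 3626.0 = 2.522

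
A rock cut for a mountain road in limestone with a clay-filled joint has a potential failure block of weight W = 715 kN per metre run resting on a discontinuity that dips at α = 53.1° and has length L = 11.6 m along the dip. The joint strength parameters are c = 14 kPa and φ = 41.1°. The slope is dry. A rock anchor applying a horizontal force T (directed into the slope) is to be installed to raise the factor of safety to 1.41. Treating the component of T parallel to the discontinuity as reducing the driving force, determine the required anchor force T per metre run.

T = 174 kN/m

Resolving forces along and normal to the sliding plane, with the horizontal anchor force T adding T·sinα to the effective normal force and T·cosα acting up the plane against the driving force:
FS = [cL + (W cosα + T sinα) tanφ] / [W sinα − T cosα]
Without the anchor: N' = 429.3 kN/m, driving T_d = 571.8 kN/m, resisting R = 14·11.6 + 429.3·tan41.1° = 536.9 kN/m, FS = 0.94.
Setting FS = 1.41 and solving for T:
1.41·(571.8 − T cos53.1°) = 536.9 + T sin53.1°·tan41.1°
T·(sin53.1°·tan41.1° + 1.41·cos53.1°) = 1.41·571.8 − 536.9
T·(0.7997·0.8724 + 1.41·0.6004) = 806.2 − 536.9 = 269.3
T·1.5442 = 269.3
T = 174.4 kN/m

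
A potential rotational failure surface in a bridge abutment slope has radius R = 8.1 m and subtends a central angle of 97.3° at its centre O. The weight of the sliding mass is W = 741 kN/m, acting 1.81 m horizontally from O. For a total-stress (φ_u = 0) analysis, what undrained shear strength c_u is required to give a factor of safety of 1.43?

c_u = 17.2 kPa

FS = c_u·L_a·R / (W·d), so c_u = FS·W·d / (L_a·R).
Arc length L_a = R·θ = 8.1·(97.3°·π/180) = 8.1·1.6982 = 13.76 m
c_u = 1.43·741·1.81 / (13.76·8.1) = 1917.9 / 111.42 = 17.21 kPa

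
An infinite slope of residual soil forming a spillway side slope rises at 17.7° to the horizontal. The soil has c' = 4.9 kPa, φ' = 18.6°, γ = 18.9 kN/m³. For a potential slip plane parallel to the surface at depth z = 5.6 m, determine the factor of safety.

FS = 1.21

For an infinite slope with a slip plane parallel to the surface (no pore pressure): FS = [c' + γz cos²β tanφ'] / [γz sinβ cosβ].
γz = 18.9·5.6 = 105.84 kN/m²
Numerator = 4.9 + 105.84·cos²17.7°·tan18.6° = 4.9 + 105.84·0.9076·0.3365 = 37.227 kPa
Denominator = 105.84·sin17.7°·cos17.7° = 105.84·0.3040·0.9527 = 30.656 kPa
FS = 37.227 / 30.656 = 1.214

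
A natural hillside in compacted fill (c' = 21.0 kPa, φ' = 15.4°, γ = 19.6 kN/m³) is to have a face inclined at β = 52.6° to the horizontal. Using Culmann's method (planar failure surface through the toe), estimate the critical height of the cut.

H_c = 16.13 m

Culmann's analysis gives the critical failure plane at α_cr = (β + φ')/2 = (52.6 + 15.4)/2 = 34.0°, and the critical height
H_c = (4c'/γ) · sinβ cosφ' / [1 − cos(β − φ')]
    = (4·21.0/19.6) · sin52.6°·cos15.4° / [1 − cos(37.2°)]
    = 4.286 · 0.7944·0.9641 / [1 − 0.7965]
    = 4.286 · 0.7659 / 0.2035
    = 16.13 m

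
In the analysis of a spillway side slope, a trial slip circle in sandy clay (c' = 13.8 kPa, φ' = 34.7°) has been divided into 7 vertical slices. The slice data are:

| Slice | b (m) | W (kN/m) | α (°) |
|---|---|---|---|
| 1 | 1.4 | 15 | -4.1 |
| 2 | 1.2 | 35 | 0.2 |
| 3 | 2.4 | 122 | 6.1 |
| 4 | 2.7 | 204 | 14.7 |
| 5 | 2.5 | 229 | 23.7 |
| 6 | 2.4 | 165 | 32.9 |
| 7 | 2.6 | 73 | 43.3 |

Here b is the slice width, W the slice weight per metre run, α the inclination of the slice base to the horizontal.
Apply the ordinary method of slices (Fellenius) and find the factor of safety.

Ordinary method of slices: FS = Σ[c'·Δl_i + (W_i cosα_i)·tanφ'] / Σ W_i sinα_i, with Δl_i = b_i / cosα_i.
Slice 1: Δl = 1.4/cos(-4.1°) = 1.404 m; N'_1 = 15·cos(-4.1°) = 15.0; c'Δl = 19.37; W sinα = -1.1
Slice 2: Δl = 1.2/cos0.2° = 1.200 m; N'_2 = 35·cos0.2° = 35.0; c'Δl = 16.56; W sinα = 0.1
Slice 3: Δl = 2.4/cos6.1° = 2.414 m; N'_3 = 122·cos6.1° = 121.3; c'Δl = 33.31; W sinα = 13.0
Slice 4: Δl = 2.7/cos14.7° = 2.791 m; N'_4 = 204·cos14.7° = 197.3; c'Δl = 38.52; W sinα = 51.8
Slice 5: Δl = 2.5/cos23.7° = 2.730 m; N'_5 = 229·cos23.7° = 209.7; c'Δl = 37.68; W sinα = 92.0
Slice 6: Δl = 2.4/cos32.9° = 2.858 m; N'_6 = 165·cos32.9° = 138.5; c'Δl = 39.45; W sinα = 89.6
Slice 7: Δl = 2.6/cos43.3° = 3.573 m; N'_7 = 73·cos43.3° = 53.1; c'Δl = 49.30; W sinα = 50.1
Σc'Δl = 234.2 kN/m; ΣN' = 769.9 kN/m; ΣW sinα = 295.5 kN/m
Resisting = 234.2 + 769.9·tan34.7° = 234.2 + 533.1 = 767.3 kN/m
FS = 767.3 / 295.5 = 2.597

FS = 2.60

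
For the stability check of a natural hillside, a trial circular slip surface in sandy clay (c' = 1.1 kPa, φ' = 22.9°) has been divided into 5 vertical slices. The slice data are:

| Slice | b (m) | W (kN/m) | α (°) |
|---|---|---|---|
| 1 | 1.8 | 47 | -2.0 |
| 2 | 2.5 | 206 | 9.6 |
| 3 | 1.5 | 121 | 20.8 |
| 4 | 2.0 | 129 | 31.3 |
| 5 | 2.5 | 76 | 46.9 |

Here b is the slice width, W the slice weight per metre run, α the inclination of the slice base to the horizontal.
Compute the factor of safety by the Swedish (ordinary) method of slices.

Ordinary method of slices: FS = Σ[c'·Δl_i + (W_i cosα_i)·tanφ'] / Σ W_i sinα_i, with Δl_i = b_i / cosα_i.
Slice 1: Δl = 1.8/cos(-2.0°) = 1.801 m; N'_1 = 47·cos(-2.0°) = 47.0; c'Δl = 1.98; W sinα = -1.6
Slice 2: Δl = 2.5/cos9.6° = 2.536 m; N'_2 = 206·cos9.6° = 203.1; c'Δl = 2.79; W sinα = 34.4
Slice 3: Δl = 1.5/cos20.8° = 1.605 m; N'_3 = 121·cos20.8° = 113.1; c'Δl = 1.77; W sinα = 43.0
Slice 4: Δl = 2.0/cos31.3° = 2.341 m; N'_4 = 129·cos31.3° = 110.2; c'Δl = 2.57; W sinα = 67.0
Slice 5: Δl = 2.5/cos46.9° = 3.659 m; N'_5 = 76·cos46.9° = 51.9; c'Δl = 4.02; W sinα = 55.5
Σc'Δl = 13.1 kN/m; ΣN' = 525.4 kN/m; ΣW sinα = 198.2 kN/m
Resisting = 13.1 + 525.4·tan22.9° = 13.1 + 221.9 = 235.1 kN/m
FS = 235.1 / 198.2 = 1.186

FS = 1.19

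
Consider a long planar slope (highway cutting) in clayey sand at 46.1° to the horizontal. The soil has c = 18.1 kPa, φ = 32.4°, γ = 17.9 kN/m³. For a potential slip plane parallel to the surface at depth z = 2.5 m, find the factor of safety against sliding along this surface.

For an infinite slope with a slip plane parallel to the surface (no pore pressure): FS = [c + γz cos²β tanφ] / [γz sinβ cosβ].
γz = 17.9·2.5 = 44.75 kN/m²
Numerator = 18.1 + 44.75·cos²46.1°·tan32.4° = 18.1 + 44.75·0.4808·0.6346 = 31.755 kPa
Denominator = 44.75·sin46.1°·cos46.1° = 44.75·0.7206·0.6934 = 22.359 kPa
FS = 31.755 / 22.359 = 1.420

FS = 1.42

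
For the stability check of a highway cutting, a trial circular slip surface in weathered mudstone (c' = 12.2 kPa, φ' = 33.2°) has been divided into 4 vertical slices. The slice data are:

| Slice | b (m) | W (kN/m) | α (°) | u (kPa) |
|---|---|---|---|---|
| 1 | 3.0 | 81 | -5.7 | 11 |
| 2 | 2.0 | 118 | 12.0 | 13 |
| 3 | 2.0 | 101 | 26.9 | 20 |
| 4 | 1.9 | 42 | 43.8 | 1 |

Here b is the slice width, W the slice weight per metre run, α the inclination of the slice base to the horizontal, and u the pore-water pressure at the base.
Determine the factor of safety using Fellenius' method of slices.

Ordinary method of slices: FS = Σ[c'·Δl_i + (W_i cosα_i − u_i·Δl_i)·tanφ'] / Σ W_i sinα_i, with Δl_i = b_i / cosα_i.
Slice 1: Δl = 3.0/cos(-5.7°) = 3.015 m; N'_1 = 81·cos(-5.7°) − 11·3.015 = 47.4; c'Δl = 36.78; W sinα = -8.0
Slice 2: Δl = 2.0/cos12.0° = 2.045 m; N'_2 = 118·cos12.0° − 13·2.045 = 88.8; c'Δl = 24.95; W sinα = 24.5
Slice 3: Δl = 2.0/cos26.9° = 2.243 m; N'_3 = 101·cos26.9° − 20·2.243 = 45.2; c'Δl = 27.36; W sinα = 45.7
Slice 4: Δl = 1.9/cos43.8° = 2.632 m; N'_4 = 42·cos43.8° − 1·2.632 = 27.7; c'Δl = 32.12; W sinα = 29.1
Σc'Δl = 121.2 kN/m; ΣN' = 209.2 kN/m; ΣW sinα = 91.3 kN/m
Resisting = 121.2 + 209.2·tan33.2° = 121.2 + 136.9 = 258.1 kN/m
FS = 258.1 / 91.3 = 2.828

FS = 2.83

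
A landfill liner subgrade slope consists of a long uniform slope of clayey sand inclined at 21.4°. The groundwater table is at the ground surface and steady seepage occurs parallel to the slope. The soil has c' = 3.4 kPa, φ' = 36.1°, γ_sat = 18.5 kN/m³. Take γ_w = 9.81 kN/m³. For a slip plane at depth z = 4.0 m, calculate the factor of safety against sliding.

With seepage parallel to the slope and the water table at the surface, the effective normal stress on the slip plane uses the buoyant unit weight γ' = γ_sat − γ_w while the driving shear stress uses γ_sat:
FS = [c' + γ' z cos²β tanφ'] / [γ_sat z sinβ cosβ]
γ' = 18.5 − 9.81 = 8.69 kN/m³
Numerator = 3.4 + 8.69·4.0·cos²21.4°·tan36.1° = 3.4 + 8.69·4.0·0.8669·0.7292 = 25.373 kPa
Denominator = 18.5·4.0·sin21.4°·cos21.4° = 18.5·4.0·0.3649·0.9311 = 25.139 kPa
FS = 25.373 / 25.139 = 1.009

FS = 1.01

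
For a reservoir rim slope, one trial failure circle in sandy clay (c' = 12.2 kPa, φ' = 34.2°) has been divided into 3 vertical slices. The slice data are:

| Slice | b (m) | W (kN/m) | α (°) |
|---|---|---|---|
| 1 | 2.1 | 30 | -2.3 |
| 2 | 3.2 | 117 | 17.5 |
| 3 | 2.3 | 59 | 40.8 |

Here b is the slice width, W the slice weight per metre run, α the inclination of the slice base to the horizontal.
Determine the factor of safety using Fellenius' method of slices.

FS = 3.17

Ordinary method of slices: FS = Σ[c'·Δl_i + (W_i cosα_i)·tanφ'] / Σ W_i sinα_i, with Δl_i = b_i / cosα_i.
Slice 1: Δl = 2.1/cos(-2.3°) = 2.102 m; N'_1 = 30·cos(-2.3°) = 30.0; c'Δl = 25.64; W sinα = -1.2
Slice 2: Δl = 3.2/cos17.5° = 3.355 m; N'_2 = 117·cos17.5° = 111.6; c'Δl = 40.93; W sinα = 35.2
Slice 3: Δl = 2.3/cos40.8° = 3.038 m; N'_3 = 59·cos40.8° = 44.7; c'Δl = 37.07; W sinα = 38.6
Σc'Δl = 103.6 kN/m; ΣN' = 186.2 kN/m; ΣW sinα = 72.5 kN/m
Resisting = 103.6 + 186.2·tan34.2° = 103.6 + 126.6 = 230.2 kN/m
FS = 230.2 / 72.5 = 3.174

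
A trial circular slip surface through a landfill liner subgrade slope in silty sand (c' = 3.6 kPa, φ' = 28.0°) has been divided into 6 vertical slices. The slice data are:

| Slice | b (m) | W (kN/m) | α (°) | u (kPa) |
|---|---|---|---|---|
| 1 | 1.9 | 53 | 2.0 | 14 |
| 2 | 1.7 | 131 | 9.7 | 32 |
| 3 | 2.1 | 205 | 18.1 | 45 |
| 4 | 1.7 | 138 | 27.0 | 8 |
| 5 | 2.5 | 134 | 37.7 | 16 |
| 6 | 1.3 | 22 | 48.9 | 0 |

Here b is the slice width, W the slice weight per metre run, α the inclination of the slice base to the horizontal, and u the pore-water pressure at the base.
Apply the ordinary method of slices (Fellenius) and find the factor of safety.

Ordinary method of slices: FS = Σ[c'·Δl_i + (W_i cosα_i − u_i·Δl_i)·tanφ'] / Σ W_i sinα_i, with Δl_i = b_i / cosα_i.
Slice 1: Δl = 1.9/cos2.0° = 1.901 m; N'_1 = 53·cos2.0° − 14·1.901 = 26.4; c'Δl = 6.84; W sinα = 1.8
Slice 2: Δl = 1.7/cos9.7° = 1.725 m; N'_2 = 131·cos9.7° − 32·1.725 = 73.9; c'Δl = 6.21; W sinα = 22.1
Slice 3: Δl = 2.1/cos18.1° = 2.209 m; N'_3 = 205·cos18.1° − 45·2.209 = 95.4; c'Δl = 7.95; W sinα = 63.7
Slice 4: Δl = 1.7/cos27.0° = 1.908 m; N'_4 = 138·cos27.0° − 8·1.908 = 107.7; c'Δl = 6.87; W sinα = 62.7
Slice 5: Δl = 2.5/cos37.7° = 3.160 m; N'_5 = 134·cos37.7° − 16·3.160 = 55.5; c'Δl = 11.37; W sinα = 81.9
Slice 6: Δl = 1.3/cos48.9° = 1.978 m; N'_6 = 22·cos48.9° − 0·1.978 = 14.5; c'Δl = 7.12; W sinα = 16.6
Σc'Δl = 46.4 kN/m; ΣN' = 373.4 kN/m; ΣW sinα = 248.8 kN/m
Resisting = 46.4 + 373.4·tan28.0° = 46.4 + 198.5 = 244.9 kN/m
FS = 244.9 / 248.8 = 0.984

FS = 0.98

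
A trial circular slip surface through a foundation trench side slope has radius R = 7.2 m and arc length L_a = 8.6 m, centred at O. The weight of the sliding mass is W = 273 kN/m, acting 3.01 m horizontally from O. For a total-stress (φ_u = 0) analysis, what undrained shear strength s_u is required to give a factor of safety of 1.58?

FS = s_u·L_a·R / (W·d), so s_u = FS·W·d / (L_a·R).
s_u = 1.58·273·3.01 / (8.60·7.2) = 1298.3 / 61.92 = 20.97 kPa

s_u = 21.0 kPa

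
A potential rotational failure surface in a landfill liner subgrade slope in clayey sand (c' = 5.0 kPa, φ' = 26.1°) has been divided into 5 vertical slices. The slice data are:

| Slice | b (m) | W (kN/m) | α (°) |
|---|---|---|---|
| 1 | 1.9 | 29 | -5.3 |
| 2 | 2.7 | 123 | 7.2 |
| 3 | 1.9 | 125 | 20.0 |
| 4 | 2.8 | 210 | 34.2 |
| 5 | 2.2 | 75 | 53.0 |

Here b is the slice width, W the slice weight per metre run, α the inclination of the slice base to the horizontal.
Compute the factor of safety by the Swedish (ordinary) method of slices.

FS = 1.32

Ordinary method of slices: FS = Σ[c'·Δl_i + (W_i cosα_i)·tanφ'] / Σ W_i sinα_i, with Δl_i = b_i / cosα_i.
Slice 1: Δl = 1.9/cos(-5.3°) = 1.908 m; N'_1 = 29·cos(-5.3°) = 28.9; c'Δl = 9.54; W sinα = -2.7
Slice 2: Δl = 2.7/cos7.2° = 2.721 m; N'_2 = 123·cos7.2° = 122.0; c'Δl = 13.61; W sinα = 15.4
Slice 3: Δl = 1.9/cos20.0° = 2.022 m; N'_3 = 125·cos20.0° = 117.5; c'Δl = 10.11; W sinα = 42.8
Slice 4: Δl = 2.8/cos34.2° = 3.385 m; N'_4 = 210·cos34.2° = 173.7; c'Δl = 16.93; W sinα = 118.0
Slice 5: Δl = 2.2/cos53.0° = 3.656 m; N'_5 = 75·cos53.0° = 45.1; c'Δl = 18.28; W sinα = 59.9
Σc'Δl = 68.5 kN/m; ΣN' = 487.2 kN/m; ΣW sinα = 233.4 kN/m
Resisting = 68.5 + 487.2·tan26.1° = 68.5 + 238.7 = 307.1 kN/m
FS = 307.1 / 233.4 = 1.316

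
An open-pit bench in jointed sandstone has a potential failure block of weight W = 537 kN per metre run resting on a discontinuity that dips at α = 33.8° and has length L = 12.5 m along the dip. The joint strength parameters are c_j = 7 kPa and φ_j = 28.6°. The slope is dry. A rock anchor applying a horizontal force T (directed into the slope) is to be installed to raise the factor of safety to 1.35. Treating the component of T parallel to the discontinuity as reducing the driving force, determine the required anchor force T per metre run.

Resolving forces along and normal to the sliding plane, with the horizontal anchor force T adding T·sinα to the effective normal force and T·cosα acting up the plane against the driving force:
FS = [c_jL + (W cosα + T sinα) tanφ_j] / [W sinα − T cosα]
Without the anchor: N' = 446.2 kN/m, driving T_d = 298.7 kN/m, resisting R = 7·12.5 + 446.2·tan28.6° = 330.8 kN/m, FS = 1.11.
Setting FS = 1.35 and solving for T:
1.35·(298.7 − T cos33.8°) = 330.8 + T sin33.8°·tan28.6°
T·(sin33.8°·tan28.6° + 1.35·cos33.8°) = 1.35·298.7 − 330.8
T·(0.5563·0.5452 + 1.35·0.8310) = 403.3 − 330.8 = 72.5
T·1.4251 = 72.5
T = 50.9 kN/m

T = 51 kN/m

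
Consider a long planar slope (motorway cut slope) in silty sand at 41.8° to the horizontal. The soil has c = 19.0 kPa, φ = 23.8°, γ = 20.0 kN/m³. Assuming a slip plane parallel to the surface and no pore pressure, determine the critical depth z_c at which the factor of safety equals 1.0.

z_c = 3.77 m

Setting FS = 1.00 in FS = [c + γz cos²β tanφ] / [γz sinβ cosβ] and solving for z:
z = c / [γ cosβ (FS·sinβ − cosβ·tanφ)]
  = 19.0 / [20.0·cos41.8°·(1.00·sin41.8° − cos41.8°·tan23.8°)]
  = 19.0 / [20.0·0.7455·(1.00·0.6665 − 0.7455·0.4411)]
  = 19.0 / 5.0355 = 3.773 m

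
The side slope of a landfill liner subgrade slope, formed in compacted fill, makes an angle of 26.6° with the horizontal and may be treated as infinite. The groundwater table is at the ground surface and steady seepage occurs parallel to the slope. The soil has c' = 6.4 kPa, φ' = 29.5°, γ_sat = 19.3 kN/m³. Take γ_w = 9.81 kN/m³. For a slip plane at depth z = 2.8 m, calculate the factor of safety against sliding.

With seepage parallel to the slope and the water table at the surface, the effective normal stress on the slip plane uses the buoyant unit weight γ' = γ_sat − γ_w while the driving shear stress uses γ_sat:
FS = [c' + γ' z cos²β tanφ'] / [γ_sat z sinβ cosβ]
γ' = 19.3 − 9.81 = 9.49 kN/m³
Numerator = 6.4 + 9.49·2.8·cos²26.6°·tan29.5° = 6.4 + 9.49·2.8·0.7995·0.5658 = 18.420 kPa
Denominator = 19.3·2.8·sin26.6°·cos26.6° = 19.3·2.8·0.4478·0.8942 = 21.636 kPa
FS = 18.420 / 21.636 = 0.851

FS = 0.85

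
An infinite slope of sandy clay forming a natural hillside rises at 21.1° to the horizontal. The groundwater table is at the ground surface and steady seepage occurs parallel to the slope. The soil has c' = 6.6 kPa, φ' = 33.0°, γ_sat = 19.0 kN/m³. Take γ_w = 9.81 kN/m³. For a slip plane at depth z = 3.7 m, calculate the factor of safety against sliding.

With seepage parallel to the slope and the water table at the surface, the effective normal stress on the slip plane uses the buoyant unit weight γ' = γ_sat − γ_w while the driving shear stress uses γ_sat:
FS = [c' + γ' z cos²β tanφ'] / [γ_sat z sinβ cosβ]
γ' = 19.0 − 9.81 = 9.19 kN/m³
Numerator = 6.6 + 9.19·3.7·cos²21.1°·tan33.0° = 6.6 + 9.19·3.7·0.8704·0.6494 = 25.820 kPa
Denominator = 19.0·3.7·sin21.1°·cos21.1° = 19.0·3.7·0.3600·0.9330 = 23.611 kPa
FS = 25.820 / 23.611 = 1.094

FS = 1.09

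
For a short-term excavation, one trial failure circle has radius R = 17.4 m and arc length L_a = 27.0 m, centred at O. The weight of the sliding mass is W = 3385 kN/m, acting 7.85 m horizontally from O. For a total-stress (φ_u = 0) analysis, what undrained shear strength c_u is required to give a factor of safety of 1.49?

c_u = 84.3 kPa

FS = c_u·L_a·R / (W·d), so c_u = FS·W·d / (L_a·R).
c_u = 1.49·3385·7.85 / (27.00·17.4) = 39592.7 / 469.80 = 84.28 kPa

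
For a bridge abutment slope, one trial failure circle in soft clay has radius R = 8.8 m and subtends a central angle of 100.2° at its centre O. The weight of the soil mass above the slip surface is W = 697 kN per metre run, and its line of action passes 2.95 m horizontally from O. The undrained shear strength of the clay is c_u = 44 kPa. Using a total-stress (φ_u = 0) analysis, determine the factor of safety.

FS = 2.90

Taking moments about the centre O, the resisting moment is provided by the undrained shear strength acting along the arc:
Arc length L_a = R·θ = 8.8·(100.2°·π/180) = 8.8·1.7488 = 15.39 m
M_R = c_u·L_a·R = 44·15.39·8.8 = 5958.9 kN·m/m
M_D = W·d = 697·2.95 = 2056.2 kN·m/m
FS = M_R / M_D = 5958.9 / 2056.2 = 2.898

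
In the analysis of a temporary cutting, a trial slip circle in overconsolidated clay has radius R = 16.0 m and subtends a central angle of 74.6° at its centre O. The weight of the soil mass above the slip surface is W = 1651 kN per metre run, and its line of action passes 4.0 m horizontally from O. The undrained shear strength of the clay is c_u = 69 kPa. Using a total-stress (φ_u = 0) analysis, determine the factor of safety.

Taking moments about the centre O, the resisting moment is provided by the undrained shear strength acting along the arc:
Arc length L_a = R·θ = 16.0·(74.6°·π/180) = 16.0·1.3020 = 20.83 m
M_R = c_u·L_a·R = 69·20.83·16.0 = 22998.8 kN·m/m
M_D = W·d = 1651·4.0 = 6604.0 kN·m/m
FS = M_R / M_D = 22998.8 / 6604.0 = 3.483

FS = 3.48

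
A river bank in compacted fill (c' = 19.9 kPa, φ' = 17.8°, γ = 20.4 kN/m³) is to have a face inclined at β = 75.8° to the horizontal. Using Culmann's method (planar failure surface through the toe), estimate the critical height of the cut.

H_c = 7.66 m

Culmann's analysis gives the critical failure plane at α_cr = (β + φ')/2 = (75.8 + 17.8)/2 = 46.8°, and the critical height
H_c = (4c'/γ) · sinβ cosφ' / [1 − cos(β − φ')]
    = (4·19.9/20.4) · sin75.8°·cos17.8° / [1 − cos(58.0°)]
    = 3.902 · 0.9694·0.9521 / [1 − 0.5299]
    = 3.902 · 0.9230 / 0.4701
    = 7.66 m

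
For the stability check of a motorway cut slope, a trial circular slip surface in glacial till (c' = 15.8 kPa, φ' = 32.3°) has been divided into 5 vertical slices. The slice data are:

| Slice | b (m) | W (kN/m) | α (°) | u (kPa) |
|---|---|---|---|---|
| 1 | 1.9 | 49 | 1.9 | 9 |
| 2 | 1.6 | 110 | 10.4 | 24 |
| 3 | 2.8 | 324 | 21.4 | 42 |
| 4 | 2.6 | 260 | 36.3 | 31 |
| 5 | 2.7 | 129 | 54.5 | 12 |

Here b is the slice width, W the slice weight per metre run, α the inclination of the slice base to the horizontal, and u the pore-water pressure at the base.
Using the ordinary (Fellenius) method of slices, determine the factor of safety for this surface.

FS = 1.21

Ordinary method of slices: FS = Σ[c'·Δl_i + (W_i cosα_i − u_i·Δl_i)·tanφ'] / Σ W_i sinα_i, with Δl_i = b_i / cosα_i.
Slice 1: Δl = 1.9/cos1.9° = 1.901 m; N'_1 = 49·cos1.9° − 9·1.901 = 31.9; c'Δl = 30.04; W sinα = 1.6
Slice 2: Δl = 1.6/cos10.4° = 1.627 m; N'_2 = 110·cos10.4° − 24·1.627 = 69.2; c'Δl = 25.70; W sinα = 19.9
Slice 3: Δl = 2.8/cos21.4° = 3.007 m; N'_3 = 324·cos21.4° − 42·3.007 = 175.4; c'Δl = 47.52; W sinα = 118.2
Slice 4: Δl = 2.6/cos36.3° = 3.226 m; N'_4 = 260·cos36.3° − 31·3.226 = 109.5; c'Δl = 50.97; W sinα = 153.9
Slice 5: Δl = 2.7/cos54.5° = 4.650 m; N'_5 = 129·cos54.5° − 12·4.650 = 19.1; c'Δl = 73.46; W sinα = 105.0
Σc'Δl = 227.7 kN/m; ΣN' = 405.0 kN/m; ΣW sinα = 398.6 kN/m
Resisting = 227.7 + 405.0·tan32.3° = 227.7 + 256.0 = 483.7 kN/m
FS = 483.7 / 398.6 = 1.213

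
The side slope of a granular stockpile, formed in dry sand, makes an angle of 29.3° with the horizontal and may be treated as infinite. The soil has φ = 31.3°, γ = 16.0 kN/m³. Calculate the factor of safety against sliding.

FS = 1.08

For a dry cohesionless infinite slope the factor of safety is FS = tanφ / tanβ.
FS = tan31.3° / tan29.3° = 0.6080 / 0.5612 = 1.083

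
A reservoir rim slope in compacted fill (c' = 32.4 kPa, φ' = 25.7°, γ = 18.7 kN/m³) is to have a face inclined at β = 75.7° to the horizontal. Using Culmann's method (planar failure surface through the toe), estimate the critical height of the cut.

H_c = 16.94 m

Culmann's analysis gives the critical failure plane at α_cr = (β + φ')/2 = (75.7 + 25.7)/2 = 50.7°, and the critical height
H_c = (4c'/γ) · sinβ cosφ' / [1 − cos(β − φ')]
    = (4·32.4/18.7) · sin75.7°·cos25.7° / [1 − cos(50.0°)]
    = 6.930 · 0.9690·0.9011 / [1 − 0.6428]
    = 6.930 · 0.8732 / 0.3572
    = 16.94 m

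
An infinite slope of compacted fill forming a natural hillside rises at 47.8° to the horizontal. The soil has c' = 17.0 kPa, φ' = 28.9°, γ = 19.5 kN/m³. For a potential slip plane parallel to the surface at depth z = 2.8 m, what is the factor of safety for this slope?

For an infinite slope with a slip plane parallel to the surface (no pore pressure): FS = [c' + γz cos²β tanφ'] / [γz sinβ cosβ].
γz = 19.5·2.8 = 54.60 kN/m²
Numerator = 17.0 + 54.60·cos²47.8°·tan28.9° = 17.0 + 54.60·0.4512·0.5520 = 30.600 kPa
Denominator = 54.60·sin47.8°·cos47.8° = 54.60·0.7408·0.6717 = 27.170 kPa
FS = 30.600 / 27.170 = 1.126

FS = 1.13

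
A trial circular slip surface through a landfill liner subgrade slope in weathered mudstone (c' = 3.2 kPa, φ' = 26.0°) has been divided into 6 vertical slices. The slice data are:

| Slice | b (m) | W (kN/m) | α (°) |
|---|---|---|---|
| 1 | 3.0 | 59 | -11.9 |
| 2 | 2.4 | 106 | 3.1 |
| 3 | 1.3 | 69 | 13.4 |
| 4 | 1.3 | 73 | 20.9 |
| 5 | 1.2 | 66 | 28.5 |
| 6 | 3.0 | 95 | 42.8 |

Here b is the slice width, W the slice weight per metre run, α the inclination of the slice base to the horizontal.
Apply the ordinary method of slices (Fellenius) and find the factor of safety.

Ordinary method of slices: FS = Σ[c'·Δl_i + (W_i cosα_i)·tanφ'] / Σ W_i sinα_i, with Δl_i = b_i / cosα_i.
Slice 1: Δl = 3.0/cos(-11.9°) = 3.066 m; N'_1 = 59·cos(-11.9°) = 57.7; c'Δl = 9.81; W sinα = -12.2
Slice 2: Δl = 2.4/cos3.1° = 2.404 m; N'_2 = 106·cos3.1° = 105.8; c'Δl = 7.69; W sinα = 5.7
Slice 3: Δl = 1.3/cos13.4° = 1.336 m; N'_3 = 69·cos13.4° = 67.1; c'Δl = 4.28; W sinα = 16.0
Slice 4: Δl = 1.3/cos20.9° = 1.392 m; N'_4 = 73·cos20.9° = 68.2; c'Δl = 4.45; W sinα = 26.0
Slice 5: Δl = 1.2/cos28.5° = 1.365 m; N'_5 = 66·cos28.5° = 58.0; c'Δl = 4.37; W sinα = 31.5
Slice 6: Δl = 3.0/cos42.8° = 4.089 m; N'_6 = 95·cos42.8° = 69.7; c'Δl = 13.08; W sinα = 64.5
Σc'Δl = 43.7 kN/m; ΣN' = 426.6 kN/m; ΣW sinα = 131.6 kN/m
Resisting = 43.7 + 426.6·tan26.0° = 43.7 + 208.1 = 251.8 kN/m
FS = 251.8 / 131.6 = 1.912

FS = 1.91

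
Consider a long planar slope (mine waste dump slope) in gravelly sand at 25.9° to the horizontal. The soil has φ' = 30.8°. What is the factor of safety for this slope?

FS = 1.23

For a dry cohesionless infinite slope the factor of safety is FS = tanφ' / tanβ.
FS = tan30.8° / tan25.9° = 0.5961 / 0.4856 = 1.228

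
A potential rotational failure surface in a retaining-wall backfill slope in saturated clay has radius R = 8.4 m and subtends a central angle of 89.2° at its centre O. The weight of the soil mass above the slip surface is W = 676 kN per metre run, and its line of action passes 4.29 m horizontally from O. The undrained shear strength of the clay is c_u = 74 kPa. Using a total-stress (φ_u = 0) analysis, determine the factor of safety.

Taking moments about the centre O, the resisting moment is provided by the undrained shear strength acting along the arc:
Arc length L_a = R·θ = 8.4·(89.2°·π/180) = 8.4·1.5568 = 13.08 m
M_R = c_u·L_a·R = 74·13.08·8.4 = 8128.9 kN·m/m
M_D = W·d = 676·4.29 = 2900.0 kN·m/m
FS = M_R / M_D = 8128.9 / 2900.0 = 2.803

FS = 2.80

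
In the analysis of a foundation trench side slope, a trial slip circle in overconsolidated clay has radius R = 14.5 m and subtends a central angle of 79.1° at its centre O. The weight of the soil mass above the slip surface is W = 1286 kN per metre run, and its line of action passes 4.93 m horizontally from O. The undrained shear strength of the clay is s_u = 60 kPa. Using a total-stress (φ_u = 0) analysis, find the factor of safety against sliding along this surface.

Taking moments about the centre O, the resisting moment is provided by the undrained shear strength acting along the arc:
Arc length L_a = R·θ = 14.5·(79.1°·π/180) = 14.5·1.3806 = 20.02 m
M_R = s_u·L_a·R = 60·20.02·14.5 = 17415.7 kN·m/m
M_D = W·d = 1286·4.93 = 6340.0 kN·m/m
FS = M_R / M_D = 17415.7 / 6340.0 = 2.747

FS = 2.75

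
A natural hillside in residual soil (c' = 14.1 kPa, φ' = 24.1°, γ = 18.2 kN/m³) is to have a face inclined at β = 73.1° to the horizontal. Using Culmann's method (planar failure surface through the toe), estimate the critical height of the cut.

Culmann's analysis gives the critical failure plane at α_cr = (β + φ')/2 = (73.1 + 24.1)/2 = 48.6°, and the critical height
H_c = (4c'/γ) · sinβ cosφ' / [1 − cos(β − φ')]
    = (4·14.1/18.2) · sin73.1°·cos24.1° / [1 − cos(49.0°)]
    = 3.099 · 0.9568·0.9128 / [1 − 0.6561]
    = 3.099 · 0.8734 / 0.3439
    = 7.87 m

H_c = 7.87 m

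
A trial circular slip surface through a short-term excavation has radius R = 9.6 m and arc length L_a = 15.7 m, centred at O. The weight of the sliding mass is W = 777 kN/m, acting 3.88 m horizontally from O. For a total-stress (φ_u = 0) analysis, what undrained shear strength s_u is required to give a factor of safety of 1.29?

s_u = 25.8 kPa

FS = s_u·L_a·R / (W·d), so s_u = FS·W·d / (L_a·R).
s_u = 1.29·777·3.88 / (15.70·9.6) = 3889.0 / 150.72 = 25.80 kPa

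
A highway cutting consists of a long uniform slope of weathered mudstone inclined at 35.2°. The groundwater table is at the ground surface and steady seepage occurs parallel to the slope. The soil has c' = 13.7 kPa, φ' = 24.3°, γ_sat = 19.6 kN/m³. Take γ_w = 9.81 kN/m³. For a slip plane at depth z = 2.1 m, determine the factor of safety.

FS = 1.03

With seepage parallel to the slope and the water table at the surface, the effective normal stress on the slip plane uses the buoyant unit weight γ' = γ_sat − γ_w while the driving shear stress uses γ_sat:
FS = [c' + γ' z cos²β tanφ'] / [γ_sat z sinβ cosβ]
γ' = 19.6 − 9.81 = 9.79 kN/m³
Numerator = 13.7 + 9.79·2.1·cos²35.2°·tan24.3° = 13.7 + 9.79·2.1·0.6677·0.4515 = 19.898 kPa
Denominator = 19.6·2.1·sin35.2°·cos35.2° = 19.6·2.1·0.5764·0.8171 = 19.388 kPa
FS = 19.898 / 19.388 = 1.026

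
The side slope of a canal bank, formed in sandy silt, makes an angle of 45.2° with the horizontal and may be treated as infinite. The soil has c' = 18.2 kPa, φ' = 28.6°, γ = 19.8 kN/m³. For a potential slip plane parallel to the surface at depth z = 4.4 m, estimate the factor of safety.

For an infinite slope with a slip plane parallel to the surface (no pore pressure): FS = [c' + γz cos²β tanφ'] / [γz sinβ cosβ].
γz = 19.8·4.4 = 87.12 kN/m²
Numerator = 18.2 + 87.12·cos²45.2°·tan28.6° = 18.2 + 87.12·0.4965·0.5452 = 41.784 kPa
Denominator = 87.12·sin45.2°·cos45.2° = 87.12·0.7096·0.7046 = 43.559 kPa
FS = 41.784 / 43.559 = 0.959

FS = 0.96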